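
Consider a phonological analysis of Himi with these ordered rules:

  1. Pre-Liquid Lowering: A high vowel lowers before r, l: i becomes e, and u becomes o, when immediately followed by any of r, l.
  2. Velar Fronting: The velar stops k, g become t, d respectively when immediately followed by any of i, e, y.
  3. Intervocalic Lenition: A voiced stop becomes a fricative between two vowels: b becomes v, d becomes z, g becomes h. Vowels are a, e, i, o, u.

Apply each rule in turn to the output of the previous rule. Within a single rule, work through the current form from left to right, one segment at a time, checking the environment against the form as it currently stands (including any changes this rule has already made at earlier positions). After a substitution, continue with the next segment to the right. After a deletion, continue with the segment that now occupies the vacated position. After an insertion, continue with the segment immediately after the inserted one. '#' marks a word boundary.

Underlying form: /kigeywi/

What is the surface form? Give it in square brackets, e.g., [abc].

1 Pre-Liquid Lowering: no change — [kigeywi]
2 Velar Fronting: [kigeywi] → [tideywi]
3 Intervocalic Lenition: [tideywi] → [tizeywi]

[tizeywi]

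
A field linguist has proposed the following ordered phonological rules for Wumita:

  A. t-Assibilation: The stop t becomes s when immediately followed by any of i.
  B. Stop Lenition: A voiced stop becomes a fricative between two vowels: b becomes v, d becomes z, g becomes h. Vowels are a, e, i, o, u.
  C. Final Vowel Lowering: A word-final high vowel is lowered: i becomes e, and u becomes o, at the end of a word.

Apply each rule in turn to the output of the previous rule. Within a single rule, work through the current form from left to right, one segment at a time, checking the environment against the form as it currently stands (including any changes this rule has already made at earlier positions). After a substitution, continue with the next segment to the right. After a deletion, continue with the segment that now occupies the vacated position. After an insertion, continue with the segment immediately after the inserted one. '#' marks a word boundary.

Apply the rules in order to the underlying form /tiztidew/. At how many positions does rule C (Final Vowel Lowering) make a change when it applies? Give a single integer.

0

A t-Assibilation: [tiztidew] → [sizsidew]
B Stop Lenition: [sizsidew] → [sizsizew]
C Final Vowel Lowering: no change — [sizsizew]
Rule C changed 0 position(s).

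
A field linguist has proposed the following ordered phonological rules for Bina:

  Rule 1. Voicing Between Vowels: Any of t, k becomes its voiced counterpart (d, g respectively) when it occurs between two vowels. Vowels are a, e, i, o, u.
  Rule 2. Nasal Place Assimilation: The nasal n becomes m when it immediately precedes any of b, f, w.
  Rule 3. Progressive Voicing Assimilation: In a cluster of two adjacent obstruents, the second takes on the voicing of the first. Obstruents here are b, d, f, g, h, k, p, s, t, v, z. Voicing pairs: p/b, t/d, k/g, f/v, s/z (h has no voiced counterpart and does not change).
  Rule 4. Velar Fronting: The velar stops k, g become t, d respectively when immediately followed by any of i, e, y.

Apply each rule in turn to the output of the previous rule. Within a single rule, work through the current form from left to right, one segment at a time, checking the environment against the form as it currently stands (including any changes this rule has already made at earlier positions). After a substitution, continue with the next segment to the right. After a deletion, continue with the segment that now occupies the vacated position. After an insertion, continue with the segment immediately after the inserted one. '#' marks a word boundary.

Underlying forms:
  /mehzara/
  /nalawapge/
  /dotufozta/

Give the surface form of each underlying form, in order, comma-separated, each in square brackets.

/mehzara/:
  Rule 1 Voicing Between Vowels: no change — [mehzara]
  Rule 2 Nasal Place Assimilation: no change — [mehzara]
  Rule 3 Progressive Voicing Assimilation: [mehzara] → [mehsara]
  Rule 4 Velar Fronting: no change — [mehsara]
/nalawapge/:
  Rule 1 Voicing Between Vowels: no change — [nalawapge]
  Rule 2 Nasal Place Assimilation: no change — [nalawapge]
  Rule 3 Progressive Voicing Assimilation: [nalawapge] → [nalawapke]
  Rule 4 Velar Fronting: [nalawapke] → [nalawapte]
/dotufozta/:
  Rule 1 Voicing Between Vowels: [dotufozta] → [dodufozta]
  Rule 2 Nasal Place Assimilation: no change — [dodufozta]
  Rule 3 Progressive Voicing Assimilation: [dodufozta] → [dodufozda]
  Rule 4 Velar Fronting: no change — [dodufozda]

[mehsara], [nalawapte], [dodufozda]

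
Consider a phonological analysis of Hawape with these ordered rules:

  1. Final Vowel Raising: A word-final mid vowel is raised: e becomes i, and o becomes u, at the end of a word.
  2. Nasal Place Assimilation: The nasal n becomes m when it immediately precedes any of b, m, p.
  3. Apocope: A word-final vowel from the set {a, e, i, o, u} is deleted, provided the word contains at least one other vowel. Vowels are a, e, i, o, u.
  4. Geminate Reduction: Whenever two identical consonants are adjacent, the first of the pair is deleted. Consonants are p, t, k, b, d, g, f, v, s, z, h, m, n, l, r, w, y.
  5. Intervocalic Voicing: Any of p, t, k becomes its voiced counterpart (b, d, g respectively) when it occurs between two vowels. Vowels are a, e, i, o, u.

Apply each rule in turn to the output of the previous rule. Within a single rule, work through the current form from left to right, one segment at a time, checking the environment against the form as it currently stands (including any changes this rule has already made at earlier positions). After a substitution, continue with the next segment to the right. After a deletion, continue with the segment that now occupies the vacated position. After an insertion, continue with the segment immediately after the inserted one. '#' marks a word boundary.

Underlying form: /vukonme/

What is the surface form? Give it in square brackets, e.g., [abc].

1 Final Vowel Raising: [vukonme] → [vukonmi]
2 Nasal Place Assimilation: [vukonmi] → [vukommi]
3 Apocope: [vukommi] → [vukomm]
4 Geminate Reduction: [vukomm] → [vukom]
5 Intervocalic Voicing: [vukom] → [vugom]

[vugom]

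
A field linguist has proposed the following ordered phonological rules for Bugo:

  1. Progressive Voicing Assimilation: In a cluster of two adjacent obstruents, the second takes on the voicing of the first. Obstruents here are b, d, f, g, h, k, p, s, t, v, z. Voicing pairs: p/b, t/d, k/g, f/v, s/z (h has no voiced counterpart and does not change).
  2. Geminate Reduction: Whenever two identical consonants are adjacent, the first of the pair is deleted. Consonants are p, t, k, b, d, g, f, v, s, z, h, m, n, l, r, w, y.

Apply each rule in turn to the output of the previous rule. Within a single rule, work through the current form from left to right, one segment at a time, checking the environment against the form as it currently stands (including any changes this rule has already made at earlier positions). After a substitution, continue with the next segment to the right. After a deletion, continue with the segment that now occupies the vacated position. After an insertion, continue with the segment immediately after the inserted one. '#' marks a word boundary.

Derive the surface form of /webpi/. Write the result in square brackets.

[webi]

1 Progressive Voicing Assimilation: [webpi] → [webbi]
2 Geminate Reduction: [webbi] → [webi]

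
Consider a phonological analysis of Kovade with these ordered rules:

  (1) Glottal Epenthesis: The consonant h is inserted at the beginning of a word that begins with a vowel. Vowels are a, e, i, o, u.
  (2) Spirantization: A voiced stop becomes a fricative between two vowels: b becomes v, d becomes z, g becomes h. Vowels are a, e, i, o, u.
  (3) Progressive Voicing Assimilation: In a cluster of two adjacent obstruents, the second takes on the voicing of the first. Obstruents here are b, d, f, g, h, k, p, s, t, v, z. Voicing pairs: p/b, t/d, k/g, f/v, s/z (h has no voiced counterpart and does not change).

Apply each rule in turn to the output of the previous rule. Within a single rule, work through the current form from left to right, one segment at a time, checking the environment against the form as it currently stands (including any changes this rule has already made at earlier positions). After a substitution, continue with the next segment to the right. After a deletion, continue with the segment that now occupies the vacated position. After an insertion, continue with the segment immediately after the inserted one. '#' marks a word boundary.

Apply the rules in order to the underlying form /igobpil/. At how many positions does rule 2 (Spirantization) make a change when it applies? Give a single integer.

(1) Glottal Epenthesis: [igobpil] → [higobpil]
(2) Spirantization: [higobpil] → [hihobpil]
(3) Progressive Voicing Assimilation: [hihobpil] → [hihobbil]
Rule 2 changed 1 position(s).

1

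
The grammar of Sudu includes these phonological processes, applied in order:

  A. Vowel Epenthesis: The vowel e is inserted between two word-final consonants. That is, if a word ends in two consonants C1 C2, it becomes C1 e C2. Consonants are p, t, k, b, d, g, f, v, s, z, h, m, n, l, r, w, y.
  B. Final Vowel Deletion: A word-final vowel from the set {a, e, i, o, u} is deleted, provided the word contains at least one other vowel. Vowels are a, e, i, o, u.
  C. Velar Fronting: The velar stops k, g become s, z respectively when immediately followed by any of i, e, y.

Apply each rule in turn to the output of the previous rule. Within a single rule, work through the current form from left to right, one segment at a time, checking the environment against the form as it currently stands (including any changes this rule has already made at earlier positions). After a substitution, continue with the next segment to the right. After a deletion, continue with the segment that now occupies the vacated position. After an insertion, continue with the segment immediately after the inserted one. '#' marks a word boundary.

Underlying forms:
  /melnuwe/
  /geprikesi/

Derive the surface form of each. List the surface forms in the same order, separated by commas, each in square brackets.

/melnuwe/:
  A Vowel Epenthesis: no change — [melnuwe]
  B Final Vowel Deletion: [melnuwe] → [melnuw]
  C Velar Fronting: no change — [melnuw]
/geprikesi/:
  A Vowel Epenthesis: no change — [geprikesi]
  B Final Vowel Deletion: [geprikesi] → [geprikes]
  C Velar Fronting: [geprikes] → [zeprises]

[melnuw], [zeprises]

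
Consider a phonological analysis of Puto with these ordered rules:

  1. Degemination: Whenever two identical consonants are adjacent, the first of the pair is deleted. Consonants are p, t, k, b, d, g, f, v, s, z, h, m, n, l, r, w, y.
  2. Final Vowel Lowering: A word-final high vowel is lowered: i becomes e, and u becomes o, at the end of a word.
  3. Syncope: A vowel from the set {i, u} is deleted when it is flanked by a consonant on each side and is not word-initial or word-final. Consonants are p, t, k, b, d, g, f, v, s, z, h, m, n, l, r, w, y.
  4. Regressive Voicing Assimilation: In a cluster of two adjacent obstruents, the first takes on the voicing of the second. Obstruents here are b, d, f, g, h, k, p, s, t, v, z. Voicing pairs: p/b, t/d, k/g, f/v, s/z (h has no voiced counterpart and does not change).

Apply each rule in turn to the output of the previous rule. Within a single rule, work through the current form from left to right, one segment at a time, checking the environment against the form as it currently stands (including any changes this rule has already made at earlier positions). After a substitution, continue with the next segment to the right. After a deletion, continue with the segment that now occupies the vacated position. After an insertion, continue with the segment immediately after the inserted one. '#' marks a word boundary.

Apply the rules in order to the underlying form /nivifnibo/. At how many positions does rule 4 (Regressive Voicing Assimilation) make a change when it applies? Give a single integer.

1 Degemination: no change — [nivifnibo]
2 Final Vowel Lowering: no change — [nivifnibo]
3 Syncope: [nivifnibo] → [nvfnbo]
4 Regressive Voicing Assimilation: [nvfnbo] → [nffnbo]
Rule 4 changed 1 position(s).

1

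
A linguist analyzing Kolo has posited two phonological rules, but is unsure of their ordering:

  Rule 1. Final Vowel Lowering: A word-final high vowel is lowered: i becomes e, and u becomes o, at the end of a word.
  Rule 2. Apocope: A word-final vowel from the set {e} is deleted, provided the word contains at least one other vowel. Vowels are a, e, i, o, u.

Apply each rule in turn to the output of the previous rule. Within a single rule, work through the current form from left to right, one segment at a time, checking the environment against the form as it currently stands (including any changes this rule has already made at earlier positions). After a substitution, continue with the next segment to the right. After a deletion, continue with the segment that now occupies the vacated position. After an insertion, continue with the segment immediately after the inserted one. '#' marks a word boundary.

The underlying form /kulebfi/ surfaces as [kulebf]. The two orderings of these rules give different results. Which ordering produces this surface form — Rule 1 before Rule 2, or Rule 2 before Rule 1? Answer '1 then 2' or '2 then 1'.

1 then 2

Order 1 then 2:
  1 Final Vowel Lowering: [kulebfi] → [kulebfe]
  2 Apocope: [kulebfe] → [kulebf]
  result: [kulebf]
Order 2 then 1:
  2 Apocope: no change — [kulebfi]
  1 Final Vowel Lowering: [kulebfi] → [kulebfe]
  result: [kulebfe]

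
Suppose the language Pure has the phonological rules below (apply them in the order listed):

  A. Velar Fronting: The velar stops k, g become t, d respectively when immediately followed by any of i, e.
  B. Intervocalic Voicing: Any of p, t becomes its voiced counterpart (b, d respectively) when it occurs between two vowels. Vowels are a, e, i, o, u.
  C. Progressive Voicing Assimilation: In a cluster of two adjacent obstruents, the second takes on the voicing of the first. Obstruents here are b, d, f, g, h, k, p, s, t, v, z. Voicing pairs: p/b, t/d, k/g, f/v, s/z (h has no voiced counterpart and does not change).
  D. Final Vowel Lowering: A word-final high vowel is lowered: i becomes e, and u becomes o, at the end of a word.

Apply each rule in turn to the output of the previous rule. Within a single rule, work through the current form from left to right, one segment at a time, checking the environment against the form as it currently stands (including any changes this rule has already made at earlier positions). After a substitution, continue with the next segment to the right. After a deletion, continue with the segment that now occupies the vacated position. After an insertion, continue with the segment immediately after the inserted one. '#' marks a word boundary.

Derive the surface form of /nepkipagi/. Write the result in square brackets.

[neptibade]

A Velar Fronting: [nepkipagi] → [neptipadi]
B Intervocalic Voicing: [neptipadi] → [neptibadi]
C Progressive Voicing Assimilation: no change — [neptibadi]
D Final Vowel Lowering: [neptibadi] → [neptibade]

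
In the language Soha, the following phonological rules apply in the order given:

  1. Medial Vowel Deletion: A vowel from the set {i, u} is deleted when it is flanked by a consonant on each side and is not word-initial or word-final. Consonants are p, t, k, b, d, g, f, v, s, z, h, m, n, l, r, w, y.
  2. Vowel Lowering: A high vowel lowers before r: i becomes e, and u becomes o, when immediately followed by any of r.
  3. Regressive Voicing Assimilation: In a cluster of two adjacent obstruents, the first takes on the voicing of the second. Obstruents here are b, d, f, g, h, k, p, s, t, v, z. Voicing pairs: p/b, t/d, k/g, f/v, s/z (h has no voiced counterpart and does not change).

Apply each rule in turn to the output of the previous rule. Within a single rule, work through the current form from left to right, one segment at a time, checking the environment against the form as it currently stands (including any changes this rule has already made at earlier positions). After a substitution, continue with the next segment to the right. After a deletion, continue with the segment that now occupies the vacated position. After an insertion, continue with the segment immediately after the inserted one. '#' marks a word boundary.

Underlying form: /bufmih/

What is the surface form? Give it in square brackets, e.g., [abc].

[pfmh]

1 Medial Vowel Deletion: [bufmih] → [bfmh]
2 Vowel Lowering: no change — [bfmh]
3 Regressive Voicing Assimilation: [bfmh] → [pfmh]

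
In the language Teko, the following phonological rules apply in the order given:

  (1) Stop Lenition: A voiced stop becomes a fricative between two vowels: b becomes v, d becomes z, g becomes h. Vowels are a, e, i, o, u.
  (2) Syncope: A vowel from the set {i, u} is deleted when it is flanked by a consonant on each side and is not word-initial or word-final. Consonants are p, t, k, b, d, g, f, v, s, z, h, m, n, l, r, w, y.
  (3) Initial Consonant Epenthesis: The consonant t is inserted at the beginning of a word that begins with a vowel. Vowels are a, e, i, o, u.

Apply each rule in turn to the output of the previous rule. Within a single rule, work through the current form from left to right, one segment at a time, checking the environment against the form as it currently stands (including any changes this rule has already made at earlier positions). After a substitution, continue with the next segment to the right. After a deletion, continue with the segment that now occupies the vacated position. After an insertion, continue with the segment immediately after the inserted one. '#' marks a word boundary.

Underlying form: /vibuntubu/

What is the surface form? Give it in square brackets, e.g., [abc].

(1) Stop Lenition: [vibuntubu] → [vivuntuvu]
(2) Syncope: [vivuntuvu] → [vvntvu]
(3) Initial Consonant Epenthesis: no change — [vvntvu]

[vvntvu]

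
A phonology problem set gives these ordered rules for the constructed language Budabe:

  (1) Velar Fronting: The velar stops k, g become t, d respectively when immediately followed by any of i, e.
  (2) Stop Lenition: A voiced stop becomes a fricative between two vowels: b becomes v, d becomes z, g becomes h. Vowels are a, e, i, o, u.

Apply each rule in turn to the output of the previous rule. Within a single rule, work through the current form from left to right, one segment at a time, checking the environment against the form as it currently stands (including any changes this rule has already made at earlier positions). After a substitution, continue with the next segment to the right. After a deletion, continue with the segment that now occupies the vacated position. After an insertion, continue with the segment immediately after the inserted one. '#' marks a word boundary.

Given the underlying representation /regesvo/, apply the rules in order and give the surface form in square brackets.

(1) Velar Fronting: [regesvo] → [redesvo]
(2) Stop Lenition: [redesvo] → [rezesvo]

[rezesvo]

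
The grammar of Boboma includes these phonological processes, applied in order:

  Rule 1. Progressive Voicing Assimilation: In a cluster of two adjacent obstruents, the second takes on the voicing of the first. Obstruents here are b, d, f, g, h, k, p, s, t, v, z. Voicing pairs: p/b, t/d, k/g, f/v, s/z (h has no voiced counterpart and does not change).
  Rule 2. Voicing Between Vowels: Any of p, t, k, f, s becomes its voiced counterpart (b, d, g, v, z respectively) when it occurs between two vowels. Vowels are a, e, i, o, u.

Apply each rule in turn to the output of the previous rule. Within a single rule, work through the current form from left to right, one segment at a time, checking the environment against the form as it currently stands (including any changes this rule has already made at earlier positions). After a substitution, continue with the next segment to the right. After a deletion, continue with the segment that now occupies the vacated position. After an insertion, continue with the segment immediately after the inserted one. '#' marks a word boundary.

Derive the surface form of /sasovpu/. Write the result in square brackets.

Rule 1 Progressive Voicing Assimilation: [sasovpu] → [sasovbu]
Rule 2 Voicing Between Vowels: [sasovbu] → [sazovbu]

[sazovbu]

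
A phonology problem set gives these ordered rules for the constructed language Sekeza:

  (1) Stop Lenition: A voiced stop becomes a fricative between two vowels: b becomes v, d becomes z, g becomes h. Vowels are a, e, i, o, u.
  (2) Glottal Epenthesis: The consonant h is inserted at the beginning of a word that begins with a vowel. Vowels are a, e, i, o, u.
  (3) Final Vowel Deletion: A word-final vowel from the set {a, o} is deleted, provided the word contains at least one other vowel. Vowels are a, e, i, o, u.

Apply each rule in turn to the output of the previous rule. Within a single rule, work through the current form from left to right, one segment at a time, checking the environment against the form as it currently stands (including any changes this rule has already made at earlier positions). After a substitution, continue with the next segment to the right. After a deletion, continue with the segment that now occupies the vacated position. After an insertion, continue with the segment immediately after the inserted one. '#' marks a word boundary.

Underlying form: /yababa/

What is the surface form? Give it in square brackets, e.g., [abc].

(1) Stop Lenition: [yababa] → [yavava]
(2) Glottal Epenthesis: no change — [yavava]
(3) Final Vowel Deletion: [yavava] → [yavav]

[yavav]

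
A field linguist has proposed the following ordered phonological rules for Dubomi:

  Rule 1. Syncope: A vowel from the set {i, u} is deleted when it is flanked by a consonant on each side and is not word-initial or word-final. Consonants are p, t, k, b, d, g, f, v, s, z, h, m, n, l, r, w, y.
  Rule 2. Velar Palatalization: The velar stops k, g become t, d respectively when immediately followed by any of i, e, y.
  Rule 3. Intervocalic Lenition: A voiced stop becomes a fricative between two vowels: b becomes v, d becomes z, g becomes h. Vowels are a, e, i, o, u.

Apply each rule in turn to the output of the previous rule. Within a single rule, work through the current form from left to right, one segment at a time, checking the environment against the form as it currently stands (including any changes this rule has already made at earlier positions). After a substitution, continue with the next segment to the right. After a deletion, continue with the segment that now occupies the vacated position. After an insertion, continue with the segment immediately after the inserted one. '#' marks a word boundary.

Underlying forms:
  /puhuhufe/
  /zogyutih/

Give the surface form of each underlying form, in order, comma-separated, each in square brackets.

[phhfe], [zodyth]

/puhuhufe/:
  Rule 1 Syncope: [puhuhufe] → [phhfe]
  Rule 2 Velar Palatalization: no change — [phhfe]
  Rule 3 Intervocalic Lenition: no change — [phhfe]
/zogyutih/:
  Rule 1 Syncope: [zogyutih] → [zogyth]
  Rule 2 Velar Palatalization: [zogyth] → [zodyth]
  Rule 3 Intervocalic Lenition: no change — [zodyth]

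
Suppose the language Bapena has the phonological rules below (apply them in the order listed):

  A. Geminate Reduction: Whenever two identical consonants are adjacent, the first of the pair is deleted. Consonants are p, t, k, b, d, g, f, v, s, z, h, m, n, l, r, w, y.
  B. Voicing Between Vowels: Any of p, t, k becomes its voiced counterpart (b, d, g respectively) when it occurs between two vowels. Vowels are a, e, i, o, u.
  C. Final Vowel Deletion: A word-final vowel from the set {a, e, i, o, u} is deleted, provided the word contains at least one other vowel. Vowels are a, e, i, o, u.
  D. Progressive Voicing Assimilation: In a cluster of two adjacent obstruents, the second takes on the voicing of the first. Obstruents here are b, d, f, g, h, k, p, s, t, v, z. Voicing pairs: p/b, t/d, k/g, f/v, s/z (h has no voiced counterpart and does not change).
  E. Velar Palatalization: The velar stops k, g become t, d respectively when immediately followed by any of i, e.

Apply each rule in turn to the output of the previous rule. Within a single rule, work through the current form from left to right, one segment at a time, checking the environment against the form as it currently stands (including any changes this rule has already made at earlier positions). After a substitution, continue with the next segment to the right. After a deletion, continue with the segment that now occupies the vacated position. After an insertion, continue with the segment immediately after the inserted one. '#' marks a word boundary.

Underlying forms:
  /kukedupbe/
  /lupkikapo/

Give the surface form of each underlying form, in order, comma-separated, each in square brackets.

/kukedupbe/:
  A Geminate Reduction: no change — [kukedupbe]
  B Voicing Between Vowels: [kukedupbe] → [kugedupbe]
  C Final Vowel Deletion: [kugedupbe] → [kugedupb]
  D Progressive Voicing Assimilation: [kugedupb] → [kugedupp]
  E Velar Palatalization: [kugedupp] → [kudedupp]
/lupkikapo/:
  A Geminate Reduction: no change — [lupkikapo]
  B Voicing Between Vowels: [lupkikapo] → [lupkigabo]
  C Final Vowel Deletion: [lupkigabo] → [lupkigab]
  D Progressive Voicing Assimilation: no change — [lupkigab]
  E Velar Palatalization: [lupkigab] → [luptigab]

[kudedupp], [luptigab]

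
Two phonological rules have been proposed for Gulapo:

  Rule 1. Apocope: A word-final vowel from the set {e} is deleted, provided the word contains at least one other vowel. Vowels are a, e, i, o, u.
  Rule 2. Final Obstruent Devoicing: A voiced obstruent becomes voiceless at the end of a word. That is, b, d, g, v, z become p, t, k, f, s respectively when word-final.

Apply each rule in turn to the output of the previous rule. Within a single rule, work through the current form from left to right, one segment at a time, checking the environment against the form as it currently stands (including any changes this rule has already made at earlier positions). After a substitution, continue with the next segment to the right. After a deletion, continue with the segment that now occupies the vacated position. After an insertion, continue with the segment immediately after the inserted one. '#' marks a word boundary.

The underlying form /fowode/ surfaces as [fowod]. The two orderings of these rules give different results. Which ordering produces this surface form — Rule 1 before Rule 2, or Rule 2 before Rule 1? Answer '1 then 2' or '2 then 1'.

2 then 1

Order 1 then 2:
  1 Apocope: [fowode] → [fowod]
  2 Final Obstruent Devoicing: [fowod] → [fowot]
  result: [fowot]
Order 2 then 1:
  2 Final Obstruent Devoicing: no change — [fowode]
  1 Apocope: [fowode] → [fowod]
  result: [fowod]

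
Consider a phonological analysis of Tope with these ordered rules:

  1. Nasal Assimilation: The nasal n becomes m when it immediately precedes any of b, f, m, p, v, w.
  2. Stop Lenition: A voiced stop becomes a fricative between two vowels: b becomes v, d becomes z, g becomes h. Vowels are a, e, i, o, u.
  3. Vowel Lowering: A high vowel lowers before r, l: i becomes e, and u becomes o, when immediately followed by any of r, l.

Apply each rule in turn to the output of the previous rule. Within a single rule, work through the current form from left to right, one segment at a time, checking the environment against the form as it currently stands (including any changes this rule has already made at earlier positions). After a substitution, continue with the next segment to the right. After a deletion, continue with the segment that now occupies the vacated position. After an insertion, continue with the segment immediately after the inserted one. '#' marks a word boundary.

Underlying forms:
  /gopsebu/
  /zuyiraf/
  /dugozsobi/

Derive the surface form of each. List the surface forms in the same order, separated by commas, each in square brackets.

/gopsebu/:
  1 Nasal Assimilation: no change — [gopsebu]
  2 Stop Lenition: [gopsebu] → [gopsevu]
  3 Vowel Lowering: no change — [gopsevu]
/zuyiraf/:
  1 Nasal Assimilation: no change — [zuyiraf]
  2 Stop Lenition: no change — [zuyiraf]
  3 Vowel Lowering: [zuyiraf] → [zuyeraf]
/dugozsobi/:
  1 Nasal Assimilation: no change — [dugozsobi]
  2 Stop Lenition: [dugozsobi] → [duhozsovi]
  3 Vowel Lowering: no change — [duhozsovi]

[gopsevu], [zuyeraf], [duhozsovi]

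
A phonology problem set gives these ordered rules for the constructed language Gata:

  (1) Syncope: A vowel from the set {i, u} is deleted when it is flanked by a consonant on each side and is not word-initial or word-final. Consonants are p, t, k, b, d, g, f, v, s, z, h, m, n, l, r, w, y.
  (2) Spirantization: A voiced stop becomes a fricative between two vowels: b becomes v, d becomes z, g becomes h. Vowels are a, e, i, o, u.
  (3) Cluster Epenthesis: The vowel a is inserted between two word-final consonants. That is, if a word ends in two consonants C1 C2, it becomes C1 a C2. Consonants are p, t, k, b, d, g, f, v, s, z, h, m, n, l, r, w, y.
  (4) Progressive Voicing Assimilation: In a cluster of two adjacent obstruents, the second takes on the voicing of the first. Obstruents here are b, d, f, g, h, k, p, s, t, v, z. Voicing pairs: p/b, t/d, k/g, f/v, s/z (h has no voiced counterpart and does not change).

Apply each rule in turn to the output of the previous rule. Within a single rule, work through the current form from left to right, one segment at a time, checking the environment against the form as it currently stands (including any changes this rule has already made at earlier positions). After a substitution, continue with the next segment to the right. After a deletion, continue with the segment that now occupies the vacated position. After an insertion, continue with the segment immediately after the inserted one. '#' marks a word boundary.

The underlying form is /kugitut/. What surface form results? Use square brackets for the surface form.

(1) Syncope: [kugitut] → [kgtt]
(2) Spirantization: no change — [kgtt]
(3) Cluster Epenthesis: [kgtt] → [kgtat]
(4) Progressive Voicing Assimilation: [kgtat] → [kktat]

[kktat]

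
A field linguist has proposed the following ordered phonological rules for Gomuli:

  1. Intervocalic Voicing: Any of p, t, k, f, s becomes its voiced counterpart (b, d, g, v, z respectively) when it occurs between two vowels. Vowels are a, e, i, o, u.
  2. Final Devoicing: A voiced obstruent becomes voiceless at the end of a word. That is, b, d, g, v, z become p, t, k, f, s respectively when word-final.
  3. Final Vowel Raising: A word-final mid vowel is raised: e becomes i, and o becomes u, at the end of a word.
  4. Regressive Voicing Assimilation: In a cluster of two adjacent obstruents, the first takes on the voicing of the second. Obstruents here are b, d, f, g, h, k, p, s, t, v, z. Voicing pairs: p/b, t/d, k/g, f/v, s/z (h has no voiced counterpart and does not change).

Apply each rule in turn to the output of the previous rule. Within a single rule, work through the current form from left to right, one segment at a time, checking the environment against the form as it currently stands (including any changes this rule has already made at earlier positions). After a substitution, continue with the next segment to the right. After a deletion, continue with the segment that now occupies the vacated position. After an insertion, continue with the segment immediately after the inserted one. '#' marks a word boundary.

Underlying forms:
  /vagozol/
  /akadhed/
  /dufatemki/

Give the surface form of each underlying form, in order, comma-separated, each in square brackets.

/vagozol/:
  1 Intervocalic Voicing: no change — [vagozol]
  2 Final Devoicing: no change — [vagozol]
  3 Final Vowel Raising: no change — [vagozol]
  4 Regressive Voicing Assimilation: no change — [vagozol]
/akadhed/:
  1 Intervocalic Voicing: [akadhed] → [agadhed]
  2 Final Devoicing: [agadhed] → [agadhet]
  3 Final Vowel Raising: no change — [agadhet]
  4 Regressive Voicing Assimilation: [agadhet] → [agathet]
/dufatemki/:
  1 Intervocalic Voicing: [dufatemki] → [duvademki]
  2 Final Devoicing: no change — [duvademki]
  3 Final Vowel Raising: no change — [duvademki]
  4 Regressive Voicing Assimilation: no change — [duvademki]

[vagozol], [agathet], [duvademki]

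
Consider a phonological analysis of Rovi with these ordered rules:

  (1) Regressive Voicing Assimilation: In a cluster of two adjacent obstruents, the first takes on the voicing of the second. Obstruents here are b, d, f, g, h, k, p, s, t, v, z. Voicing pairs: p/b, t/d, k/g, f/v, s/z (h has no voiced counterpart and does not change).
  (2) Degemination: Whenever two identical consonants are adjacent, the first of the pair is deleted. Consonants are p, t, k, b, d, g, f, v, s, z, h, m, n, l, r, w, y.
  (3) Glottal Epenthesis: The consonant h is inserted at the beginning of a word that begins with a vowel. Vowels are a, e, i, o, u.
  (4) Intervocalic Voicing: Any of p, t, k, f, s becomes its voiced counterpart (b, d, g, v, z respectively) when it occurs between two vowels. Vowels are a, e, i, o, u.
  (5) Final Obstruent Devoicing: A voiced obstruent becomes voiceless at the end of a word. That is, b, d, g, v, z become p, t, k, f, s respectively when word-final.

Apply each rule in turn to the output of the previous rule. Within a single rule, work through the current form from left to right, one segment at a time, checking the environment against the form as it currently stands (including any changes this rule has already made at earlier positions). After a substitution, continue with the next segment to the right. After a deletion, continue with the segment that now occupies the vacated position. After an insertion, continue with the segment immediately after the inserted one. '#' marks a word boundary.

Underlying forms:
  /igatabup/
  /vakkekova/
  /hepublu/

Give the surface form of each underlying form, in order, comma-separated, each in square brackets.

[higadabup], [vagegova], [hebublu]

/igatabup/:
  (1) Regressive Voicing Assimilation: no change — [igatabup]
  (2) Degemination: no change — [igatabup]
  (3) Glottal Epenthesis: [igatabup] → [higatabup]
  (4) Intervocalic Voicing: [higatabup] → [higadabup]
  (5) Final Obstruent Devoicing: no change — [higadabup]
/vakkekova/:
  (1) Regressive Voicing Assimilation: no change — [vakkekova]
  (2) Degemination: [vakkekova] → [vakekova]
  (3) Glottal Epenthesis: no change — [vakekova]
  (4) Intervocalic Voicing: [vakekova] → [vagegova]
  (5) Final Obstruent Devoicing: no change — [vagegova]
/hepublu/:
  (1) Regressive Voicing Assimilation: no change — [hepublu]
  (2) Degemination: no change — [hepublu]
  (3) Glottal Epenthesis: no change — [hepublu]
  (4) Intervocalic Voicing: [hepublu] → [hebublu]
  (5) Final Obstruent Devoicing: no change — [hebublu]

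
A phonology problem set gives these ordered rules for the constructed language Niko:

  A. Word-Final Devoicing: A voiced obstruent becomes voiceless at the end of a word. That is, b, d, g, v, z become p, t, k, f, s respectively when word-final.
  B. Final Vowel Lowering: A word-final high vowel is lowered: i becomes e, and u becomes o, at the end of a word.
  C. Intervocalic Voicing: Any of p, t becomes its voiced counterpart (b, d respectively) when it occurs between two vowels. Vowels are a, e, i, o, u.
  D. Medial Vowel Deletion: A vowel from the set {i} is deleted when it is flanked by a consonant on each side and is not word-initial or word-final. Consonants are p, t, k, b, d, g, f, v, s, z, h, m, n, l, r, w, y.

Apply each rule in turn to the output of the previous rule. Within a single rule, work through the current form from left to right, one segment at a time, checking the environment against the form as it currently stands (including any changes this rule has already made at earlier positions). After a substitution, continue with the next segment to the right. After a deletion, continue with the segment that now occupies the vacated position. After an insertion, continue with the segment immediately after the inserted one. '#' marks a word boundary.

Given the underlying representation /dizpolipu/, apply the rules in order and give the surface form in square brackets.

A Word-Final Devoicing: no change — [dizpolipu]
B Final Vowel Lowering: [dizpolipu] → [dizpolipo]
C Intervocalic Voicing: [dizpolipo] → [dizpolibo]
D Medial Vowel Deletion: [dizpolibo] → [dzpolbo]

[dzpolbo]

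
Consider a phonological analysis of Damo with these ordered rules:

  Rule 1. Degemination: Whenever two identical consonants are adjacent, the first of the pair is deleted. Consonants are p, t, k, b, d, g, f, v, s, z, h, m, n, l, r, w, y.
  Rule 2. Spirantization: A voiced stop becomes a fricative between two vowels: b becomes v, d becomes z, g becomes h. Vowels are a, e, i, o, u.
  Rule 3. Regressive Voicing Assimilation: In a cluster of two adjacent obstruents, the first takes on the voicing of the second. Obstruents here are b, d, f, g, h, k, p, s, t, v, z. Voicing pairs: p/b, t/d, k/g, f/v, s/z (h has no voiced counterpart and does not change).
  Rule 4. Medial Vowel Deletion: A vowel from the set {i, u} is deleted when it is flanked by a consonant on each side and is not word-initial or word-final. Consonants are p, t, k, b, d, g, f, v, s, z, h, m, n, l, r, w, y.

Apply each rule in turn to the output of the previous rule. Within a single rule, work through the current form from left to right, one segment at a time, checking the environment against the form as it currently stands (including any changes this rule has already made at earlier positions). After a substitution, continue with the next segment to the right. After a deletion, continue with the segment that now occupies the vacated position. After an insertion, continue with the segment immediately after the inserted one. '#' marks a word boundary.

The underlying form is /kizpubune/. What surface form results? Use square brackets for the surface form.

Rule 1 Degemination: no change — [kizpubune]
Rule 2 Spirantization: [kizpubune] → [kizpuvune]
Rule 3 Regressive Voicing Assimilation: [kizpuvune] → [kispuvune]
Rule 4 Medial Vowel Deletion: [kispuvune] → [kspvne]

[kspvne]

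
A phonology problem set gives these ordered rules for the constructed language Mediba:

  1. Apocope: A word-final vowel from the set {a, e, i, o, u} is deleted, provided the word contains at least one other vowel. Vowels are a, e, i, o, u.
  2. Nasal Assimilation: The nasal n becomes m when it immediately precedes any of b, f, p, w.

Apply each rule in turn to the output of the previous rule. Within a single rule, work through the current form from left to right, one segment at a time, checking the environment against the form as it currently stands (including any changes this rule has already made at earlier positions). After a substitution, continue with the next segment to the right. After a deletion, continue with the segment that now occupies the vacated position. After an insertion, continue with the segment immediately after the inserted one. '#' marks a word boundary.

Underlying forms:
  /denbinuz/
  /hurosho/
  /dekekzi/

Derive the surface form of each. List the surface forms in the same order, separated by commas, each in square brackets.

/denbinuz/:
  1 Apocope: no change — [denbinuz]
  2 Nasal Assimilation: [denbinuz] → [dembinuz]
/hurosho/:
  1 Apocope: [hurosho] → [hurosh]
  2 Nasal Assimilation: no change — [hurosh]
/dekekzi/:
  1 Apocope: [dekekzi] → [dekekz]
  2 Nasal Assimilation: no change — [dekekz]

[dembinuz], [hurosh], [dekekz]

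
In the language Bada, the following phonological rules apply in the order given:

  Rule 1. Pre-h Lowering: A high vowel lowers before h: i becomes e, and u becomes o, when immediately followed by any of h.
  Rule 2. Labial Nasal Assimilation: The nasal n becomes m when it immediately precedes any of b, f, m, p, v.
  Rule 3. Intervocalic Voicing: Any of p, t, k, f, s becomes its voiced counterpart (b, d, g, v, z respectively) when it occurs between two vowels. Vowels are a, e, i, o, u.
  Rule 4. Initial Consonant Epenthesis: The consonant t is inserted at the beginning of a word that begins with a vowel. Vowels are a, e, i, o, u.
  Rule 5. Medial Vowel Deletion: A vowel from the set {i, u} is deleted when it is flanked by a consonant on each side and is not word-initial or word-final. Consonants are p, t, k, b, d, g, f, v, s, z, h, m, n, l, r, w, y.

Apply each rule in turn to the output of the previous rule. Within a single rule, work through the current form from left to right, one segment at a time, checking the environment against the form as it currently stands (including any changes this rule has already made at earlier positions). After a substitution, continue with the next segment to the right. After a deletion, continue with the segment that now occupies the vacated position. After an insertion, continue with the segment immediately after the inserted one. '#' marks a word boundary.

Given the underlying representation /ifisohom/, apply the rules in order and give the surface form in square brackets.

Rule 1 Pre-h Lowering: no change — [ifisohom]
Rule 2 Labial Nasal Assimilation: no change — [ifisohom]
Rule 3 Intervocalic Voicing: [ifisohom] → [ivizohom]
Rule 4 Initial Consonant Epenthesis: [ivizohom] → [tivizohom]
Rule 5 Medial Vowel Deletion: [tivizohom] → [tvzohom]

[tvzohom]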